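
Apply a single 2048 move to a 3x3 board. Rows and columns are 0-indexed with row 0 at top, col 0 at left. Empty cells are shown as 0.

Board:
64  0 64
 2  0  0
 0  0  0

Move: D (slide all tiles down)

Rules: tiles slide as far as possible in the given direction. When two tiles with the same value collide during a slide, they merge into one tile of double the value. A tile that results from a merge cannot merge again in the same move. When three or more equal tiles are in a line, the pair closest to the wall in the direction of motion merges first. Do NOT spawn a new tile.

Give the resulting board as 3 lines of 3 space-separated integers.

Answer:  0  0  0
64  0  0
 2  0 64

Derivation:
Slide down:
col 0: [64, 2, 0] -> [0, 64, 2]
col 1: [0, 0, 0] -> [0, 0, 0]
col 2: [64, 0, 0] -> [0, 0, 64]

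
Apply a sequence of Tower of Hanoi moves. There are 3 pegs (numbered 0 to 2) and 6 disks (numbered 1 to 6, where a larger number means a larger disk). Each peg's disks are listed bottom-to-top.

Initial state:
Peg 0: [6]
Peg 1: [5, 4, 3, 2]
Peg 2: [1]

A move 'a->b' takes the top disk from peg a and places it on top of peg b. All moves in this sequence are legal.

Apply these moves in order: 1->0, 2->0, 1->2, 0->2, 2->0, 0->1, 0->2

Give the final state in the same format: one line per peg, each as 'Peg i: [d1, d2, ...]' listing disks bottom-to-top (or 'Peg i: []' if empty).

After move 1 (1->0):
Peg 0: [6, 2]
Peg 1: [5, 4, 3]
Peg 2: [1]

After move 2 (2->0):
Peg 0: [6, 2, 1]
Peg 1: [5, 4, 3]
Peg 2: []

After move 3 (1->2):
Peg 0: [6, 2, 1]
Peg 1: [5, 4]
Peg 2: [3]

After move 4 (0->2):
Peg 0: [6, 2]
Peg 1: [5, 4]
Peg 2: [3, 1]

After move 5 (2->0):
Peg 0: [6, 2, 1]
Peg 1: [5, 4]
Peg 2: [3]

After move 6 (0->1):
Peg 0: [6, 2]
Peg 1: [5, 4, 1]
Peg 2: [3]

After move 7 (0->2):
Peg 0: [6]
Peg 1: [5, 4, 1]
Peg 2: [3, 2]

Answer: Peg 0: [6]
Peg 1: [5, 4, 1]
Peg 2: [3, 2]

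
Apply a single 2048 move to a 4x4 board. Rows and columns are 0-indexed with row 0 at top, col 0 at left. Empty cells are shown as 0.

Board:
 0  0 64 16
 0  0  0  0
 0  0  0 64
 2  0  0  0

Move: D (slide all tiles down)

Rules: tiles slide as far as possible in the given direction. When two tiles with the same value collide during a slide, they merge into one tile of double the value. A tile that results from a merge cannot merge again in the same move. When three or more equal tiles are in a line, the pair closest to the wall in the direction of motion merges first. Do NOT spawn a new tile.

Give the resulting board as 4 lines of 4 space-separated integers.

Slide down:
col 0: [0, 0, 0, 2] -> [0, 0, 0, 2]
col 1: [0, 0, 0, 0] -> [0, 0, 0, 0]
col 2: [64, 0, 0, 0] -> [0, 0, 0, 64]
col 3: [16, 0, 64, 0] -> [0, 0, 16, 64]

Answer:  0  0  0  0
 0  0  0  0
 0  0  0 16
 2  0 64 64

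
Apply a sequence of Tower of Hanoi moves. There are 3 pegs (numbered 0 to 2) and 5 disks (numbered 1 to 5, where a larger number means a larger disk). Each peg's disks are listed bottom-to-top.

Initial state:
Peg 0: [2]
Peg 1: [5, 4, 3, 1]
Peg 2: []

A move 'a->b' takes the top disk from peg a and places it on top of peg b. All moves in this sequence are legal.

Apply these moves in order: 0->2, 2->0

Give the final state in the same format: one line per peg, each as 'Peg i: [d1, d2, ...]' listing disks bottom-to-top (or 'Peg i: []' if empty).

After move 1 (0->2):
Peg 0: []
Peg 1: [5, 4, 3, 1]
Peg 2: [2]

After move 2 (2->0):
Peg 0: [2]
Peg 1: [5, 4, 3, 1]
Peg 2: []

Answer: Peg 0: [2]
Peg 1: [5, 4, 3, 1]
Peg 2: []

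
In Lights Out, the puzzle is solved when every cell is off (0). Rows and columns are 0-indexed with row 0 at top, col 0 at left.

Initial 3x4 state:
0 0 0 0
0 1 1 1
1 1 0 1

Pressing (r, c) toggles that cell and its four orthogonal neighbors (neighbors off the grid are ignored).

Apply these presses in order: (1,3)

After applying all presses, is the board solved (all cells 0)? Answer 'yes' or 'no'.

Answer: no

Derivation:
After press 1 at (1,3):
0 0 0 1
0 1 0 0
1 1 0 0

Lights still on: 4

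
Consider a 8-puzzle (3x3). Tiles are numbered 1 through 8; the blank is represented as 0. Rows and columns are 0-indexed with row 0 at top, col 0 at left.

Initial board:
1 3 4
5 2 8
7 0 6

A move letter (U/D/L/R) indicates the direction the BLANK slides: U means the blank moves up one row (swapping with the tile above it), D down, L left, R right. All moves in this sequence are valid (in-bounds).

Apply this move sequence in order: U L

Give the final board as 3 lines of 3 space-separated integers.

After move 1 (U):
1 3 4
5 0 8
7 2 6

After move 2 (L):
1 3 4
0 5 8
7 2 6

Answer: 1 3 4
0 5 8
7 2 6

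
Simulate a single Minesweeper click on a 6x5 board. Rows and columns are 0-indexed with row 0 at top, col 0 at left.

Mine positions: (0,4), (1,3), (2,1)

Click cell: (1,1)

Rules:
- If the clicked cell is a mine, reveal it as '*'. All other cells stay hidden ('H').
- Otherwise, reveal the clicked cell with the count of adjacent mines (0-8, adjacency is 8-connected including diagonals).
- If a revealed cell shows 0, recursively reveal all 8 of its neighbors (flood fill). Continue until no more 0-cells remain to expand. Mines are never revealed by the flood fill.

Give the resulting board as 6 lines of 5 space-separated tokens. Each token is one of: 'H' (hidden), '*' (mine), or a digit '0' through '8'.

H H H H H
H 1 H H H
H H H H H
H H H H H
H H H H H
H H H H H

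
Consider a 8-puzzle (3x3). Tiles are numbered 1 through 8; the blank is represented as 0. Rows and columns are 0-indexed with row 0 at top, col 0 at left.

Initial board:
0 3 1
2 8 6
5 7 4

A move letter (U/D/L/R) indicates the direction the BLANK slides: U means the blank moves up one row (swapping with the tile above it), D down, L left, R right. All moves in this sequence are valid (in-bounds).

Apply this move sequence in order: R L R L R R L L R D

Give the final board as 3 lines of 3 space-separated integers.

After move 1 (R):
3 0 1
2 8 6
5 7 4

After move 2 (L):
0 3 1
2 8 6
5 7 4

After move 3 (R):
3 0 1
2 8 6
5 7 4

After move 4 (L):
0 3 1
2 8 6
5 7 4

After move 5 (R):
3 0 1
2 8 6
5 7 4

After move 6 (R):
3 1 0
2 8 6
5 7 4

After move 7 (L):
3 0 1
2 8 6
5 7 4

After move 8 (L):
0 3 1
2 8 6
5 7 4

After move 9 (R):
3 0 1
2 8 6
5 7 4

After move 10 (D):
3 8 1
2 0 6
5 7 4

Answer: 3 8 1
2 0 6
5 7 4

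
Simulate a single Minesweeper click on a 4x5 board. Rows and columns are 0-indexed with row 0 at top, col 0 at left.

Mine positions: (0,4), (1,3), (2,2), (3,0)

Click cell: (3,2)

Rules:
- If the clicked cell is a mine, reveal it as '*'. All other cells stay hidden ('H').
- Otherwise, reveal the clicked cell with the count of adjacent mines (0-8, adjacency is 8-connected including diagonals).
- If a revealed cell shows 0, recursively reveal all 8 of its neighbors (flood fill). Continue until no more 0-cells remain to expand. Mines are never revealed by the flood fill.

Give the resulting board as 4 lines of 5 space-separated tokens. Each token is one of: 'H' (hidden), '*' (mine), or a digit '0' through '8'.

H H H H H
H H H H H
H H H H H
H H 1 H H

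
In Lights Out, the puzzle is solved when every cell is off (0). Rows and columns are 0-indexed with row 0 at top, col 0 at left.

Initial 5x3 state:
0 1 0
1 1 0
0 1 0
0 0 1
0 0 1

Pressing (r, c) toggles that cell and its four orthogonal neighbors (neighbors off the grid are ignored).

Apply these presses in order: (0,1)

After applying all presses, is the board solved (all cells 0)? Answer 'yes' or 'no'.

After press 1 at (0,1):
1 0 1
1 0 0
0 1 0
0 0 1
0 0 1

Lights still on: 6

Answer: no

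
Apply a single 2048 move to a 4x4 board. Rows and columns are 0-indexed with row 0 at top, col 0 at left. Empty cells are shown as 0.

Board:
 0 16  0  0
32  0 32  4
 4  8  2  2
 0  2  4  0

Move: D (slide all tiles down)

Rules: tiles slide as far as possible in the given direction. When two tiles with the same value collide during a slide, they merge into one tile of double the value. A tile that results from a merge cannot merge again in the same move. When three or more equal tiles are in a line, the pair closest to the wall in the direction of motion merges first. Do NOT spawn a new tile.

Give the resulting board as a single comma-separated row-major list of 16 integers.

Slide down:
col 0: [0, 32, 4, 0] -> [0, 0, 32, 4]
col 1: [16, 0, 8, 2] -> [0, 16, 8, 2]
col 2: [0, 32, 2, 4] -> [0, 32, 2, 4]
col 3: [0, 4, 2, 0] -> [0, 0, 4, 2]

Answer: 0, 0, 0, 0, 0, 16, 32, 0, 32, 8, 2, 4, 4, 2, 4, 2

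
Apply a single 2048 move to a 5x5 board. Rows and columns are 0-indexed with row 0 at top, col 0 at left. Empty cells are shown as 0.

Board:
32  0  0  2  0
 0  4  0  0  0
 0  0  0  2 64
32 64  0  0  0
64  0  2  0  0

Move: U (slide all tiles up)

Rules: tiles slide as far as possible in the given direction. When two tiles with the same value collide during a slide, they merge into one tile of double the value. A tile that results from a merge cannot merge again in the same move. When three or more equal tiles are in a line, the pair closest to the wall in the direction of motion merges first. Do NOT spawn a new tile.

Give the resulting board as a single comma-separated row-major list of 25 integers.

Answer: 64, 4, 2, 4, 64, 64, 64, 0, 0, 0, 0, 0, 0, 0, 0, 0, 0, 0, 0, 0, 0, 0, 0, 0, 0

Derivation:
Slide up:
col 0: [32, 0, 0, 32, 64] -> [64, 64, 0, 0, 0]
col 1: [0, 4, 0, 64, 0] -> [4, 64, 0, 0, 0]
col 2: [0, 0, 0, 0, 2] -> [2, 0, 0, 0, 0]
col 3: [2, 0, 2, 0, 0] -> [4, 0, 0, 0, 0]
col 4: [0, 0, 64, 0, 0] -> [64, 0, 0, 0, 0]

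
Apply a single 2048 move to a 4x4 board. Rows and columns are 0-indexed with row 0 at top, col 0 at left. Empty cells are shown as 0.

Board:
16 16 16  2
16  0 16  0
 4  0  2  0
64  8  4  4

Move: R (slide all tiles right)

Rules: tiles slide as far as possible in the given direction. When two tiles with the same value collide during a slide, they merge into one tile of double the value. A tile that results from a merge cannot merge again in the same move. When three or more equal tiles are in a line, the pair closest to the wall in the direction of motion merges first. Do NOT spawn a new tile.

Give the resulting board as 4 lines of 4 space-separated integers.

Slide right:
row 0: [16, 16, 16, 2] -> [0, 16, 32, 2]
row 1: [16, 0, 16, 0] -> [0, 0, 0, 32]
row 2: [4, 0, 2, 0] -> [0, 0, 4, 2]
row 3: [64, 8, 4, 4] -> [0, 64, 8, 8]

Answer:  0 16 32  2
 0  0  0 32
 0  0  4  2
 0 64  8  8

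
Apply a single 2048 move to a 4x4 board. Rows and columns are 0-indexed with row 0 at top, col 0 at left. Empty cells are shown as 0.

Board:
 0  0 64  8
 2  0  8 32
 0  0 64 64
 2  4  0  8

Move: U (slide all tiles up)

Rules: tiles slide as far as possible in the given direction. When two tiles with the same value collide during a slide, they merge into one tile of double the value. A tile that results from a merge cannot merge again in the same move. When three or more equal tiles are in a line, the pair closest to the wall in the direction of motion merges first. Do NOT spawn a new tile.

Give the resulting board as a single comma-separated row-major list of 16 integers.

Answer: 4, 4, 64, 8, 0, 0, 8, 32, 0, 0, 64, 64, 0, 0, 0, 8

Derivation:
Slide up:
col 0: [0, 2, 0, 2] -> [4, 0, 0, 0]
col 1: [0, 0, 0, 4] -> [4, 0, 0, 0]
col 2: [64, 8, 64, 0] -> [64, 8, 64, 0]
col 3: [8, 32, 64, 8] -> [8, 32, 64, 8]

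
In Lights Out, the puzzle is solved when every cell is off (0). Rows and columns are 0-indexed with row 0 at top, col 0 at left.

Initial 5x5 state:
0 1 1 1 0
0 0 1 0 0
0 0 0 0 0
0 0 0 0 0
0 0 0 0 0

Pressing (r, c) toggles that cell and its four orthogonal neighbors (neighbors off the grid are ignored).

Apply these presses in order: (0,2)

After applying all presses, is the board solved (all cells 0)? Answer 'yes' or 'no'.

Answer: yes

Derivation:
After press 1 at (0,2):
0 0 0 0 0
0 0 0 0 0
0 0 0 0 0
0 0 0 0 0
0 0 0 0 0

Lights still on: 0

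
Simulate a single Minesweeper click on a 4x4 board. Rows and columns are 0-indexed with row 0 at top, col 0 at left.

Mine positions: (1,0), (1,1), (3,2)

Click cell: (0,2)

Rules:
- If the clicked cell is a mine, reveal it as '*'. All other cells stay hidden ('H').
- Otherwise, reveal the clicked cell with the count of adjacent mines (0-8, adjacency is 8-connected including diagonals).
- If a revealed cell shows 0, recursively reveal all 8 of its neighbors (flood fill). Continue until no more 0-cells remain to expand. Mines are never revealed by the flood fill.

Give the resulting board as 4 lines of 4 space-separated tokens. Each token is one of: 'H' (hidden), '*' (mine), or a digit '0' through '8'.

H H 1 H
H H H H
H H H H
H H H H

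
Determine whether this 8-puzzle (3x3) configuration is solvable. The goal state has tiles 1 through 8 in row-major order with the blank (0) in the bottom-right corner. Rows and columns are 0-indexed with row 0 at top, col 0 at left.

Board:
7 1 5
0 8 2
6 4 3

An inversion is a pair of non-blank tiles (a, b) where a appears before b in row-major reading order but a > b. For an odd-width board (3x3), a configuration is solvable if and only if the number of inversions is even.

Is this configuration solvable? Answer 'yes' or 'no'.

Answer: yes

Derivation:
Inversions (pairs i<j in row-major order where tile[i] > tile[j] > 0): 16
16 is even, so the puzzle is solvable.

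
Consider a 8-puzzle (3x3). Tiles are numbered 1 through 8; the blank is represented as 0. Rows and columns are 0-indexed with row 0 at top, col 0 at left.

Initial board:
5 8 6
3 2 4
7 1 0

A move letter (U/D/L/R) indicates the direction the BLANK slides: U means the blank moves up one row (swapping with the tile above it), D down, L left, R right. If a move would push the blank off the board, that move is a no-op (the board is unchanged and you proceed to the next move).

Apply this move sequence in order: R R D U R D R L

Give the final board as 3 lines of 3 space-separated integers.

Answer: 5 8 6
3 2 4
7 0 1

Derivation:
After move 1 (R):
5 8 6
3 2 4
7 1 0

After move 2 (R):
5 8 6
3 2 4
7 1 0

After move 3 (D):
5 8 6
3 2 4
7 1 0

After move 4 (U):
5 8 6
3 2 0
7 1 4

After move 5 (R):
5 8 6
3 2 0
7 1 4

After move 6 (D):
5 8 6
3 2 4
7 1 0

After move 7 (R):
5 8 6
3 2 4
7 1 0

After move 8 (L):
5 8 6
3 2 4
7 0 1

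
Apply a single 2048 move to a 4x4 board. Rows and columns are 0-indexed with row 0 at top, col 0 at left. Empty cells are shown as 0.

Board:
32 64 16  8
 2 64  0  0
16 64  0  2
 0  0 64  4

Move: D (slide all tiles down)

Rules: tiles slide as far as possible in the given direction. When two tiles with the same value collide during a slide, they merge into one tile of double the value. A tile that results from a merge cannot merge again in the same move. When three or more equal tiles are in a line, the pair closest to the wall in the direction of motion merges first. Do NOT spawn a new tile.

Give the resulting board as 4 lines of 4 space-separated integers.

Answer:   0   0   0   0
 32   0   0   8
  2  64  16   2
 16 128  64   4

Derivation:
Slide down:
col 0: [32, 2, 16, 0] -> [0, 32, 2, 16]
col 1: [64, 64, 64, 0] -> [0, 0, 64, 128]
col 2: [16, 0, 0, 64] -> [0, 0, 16, 64]
col 3: [8, 0, 2, 4] -> [0, 8, 2, 4]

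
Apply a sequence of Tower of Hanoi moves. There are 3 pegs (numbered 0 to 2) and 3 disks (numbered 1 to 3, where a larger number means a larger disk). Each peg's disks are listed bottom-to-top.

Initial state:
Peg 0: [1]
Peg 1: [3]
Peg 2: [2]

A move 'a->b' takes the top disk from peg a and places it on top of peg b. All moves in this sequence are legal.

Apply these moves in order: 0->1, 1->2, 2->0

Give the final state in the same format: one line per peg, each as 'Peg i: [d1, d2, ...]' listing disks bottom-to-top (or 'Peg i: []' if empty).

After move 1 (0->1):
Peg 0: []
Peg 1: [3, 1]
Peg 2: [2]

After move 2 (1->2):
Peg 0: []
Peg 1: [3]
Peg 2: [2, 1]

After move 3 (2->0):
Peg 0: [1]
Peg 1: [3]
Peg 2: [2]

Answer: Peg 0: [1]
Peg 1: [3]
Peg 2: [2]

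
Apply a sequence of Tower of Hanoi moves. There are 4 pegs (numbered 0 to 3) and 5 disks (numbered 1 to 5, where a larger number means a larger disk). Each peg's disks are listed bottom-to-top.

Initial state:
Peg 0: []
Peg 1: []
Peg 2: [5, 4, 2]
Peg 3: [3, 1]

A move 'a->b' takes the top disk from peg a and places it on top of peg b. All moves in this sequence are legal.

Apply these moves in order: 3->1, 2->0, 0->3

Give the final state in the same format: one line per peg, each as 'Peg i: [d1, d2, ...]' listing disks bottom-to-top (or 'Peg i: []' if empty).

Answer: Peg 0: []
Peg 1: [1]
Peg 2: [5, 4]
Peg 3: [3, 2]

Derivation:
After move 1 (3->1):
Peg 0: []
Peg 1: [1]
Peg 2: [5, 4, 2]
Peg 3: [3]

After move 2 (2->0):
Peg 0: [2]
Peg 1: [1]
Peg 2: [5, 4]
Peg 3: [3]

After move 3 (0->3):
Peg 0: []
Peg 1: [1]
Peg 2: [5, 4]
Peg 3: [3, 2]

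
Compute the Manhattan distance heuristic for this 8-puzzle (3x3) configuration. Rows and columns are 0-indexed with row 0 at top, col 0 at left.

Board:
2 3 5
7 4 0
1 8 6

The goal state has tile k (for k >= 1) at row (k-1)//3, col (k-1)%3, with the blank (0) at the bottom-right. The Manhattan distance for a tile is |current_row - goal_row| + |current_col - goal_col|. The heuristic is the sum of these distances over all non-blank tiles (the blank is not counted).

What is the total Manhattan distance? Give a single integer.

Answer: 9

Derivation:
Tile 2: (0,0)->(0,1) = 1
Tile 3: (0,1)->(0,2) = 1
Tile 5: (0,2)->(1,1) = 2
Tile 7: (1,0)->(2,0) = 1
Tile 4: (1,1)->(1,0) = 1
Tile 1: (2,0)->(0,0) = 2
Tile 8: (2,1)->(2,1) = 0
Tile 6: (2,2)->(1,2) = 1
Sum: 1 + 1 + 2 + 1 + 1 + 2 + 0 + 1 = 9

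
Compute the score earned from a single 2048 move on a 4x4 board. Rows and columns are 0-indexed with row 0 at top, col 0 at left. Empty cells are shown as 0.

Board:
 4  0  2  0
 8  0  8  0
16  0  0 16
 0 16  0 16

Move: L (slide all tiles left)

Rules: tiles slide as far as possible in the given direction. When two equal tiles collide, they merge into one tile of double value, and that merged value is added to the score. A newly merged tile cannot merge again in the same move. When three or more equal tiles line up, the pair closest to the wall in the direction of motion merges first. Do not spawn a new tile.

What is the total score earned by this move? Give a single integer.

Answer: 80

Derivation:
Slide left:
row 0: [4, 0, 2, 0] -> [4, 2, 0, 0]  score +0 (running 0)
row 1: [8, 0, 8, 0] -> [16, 0, 0, 0]  score +16 (running 16)
row 2: [16, 0, 0, 16] -> [32, 0, 0, 0]  score +32 (running 48)
row 3: [0, 16, 0, 16] -> [32, 0, 0, 0]  score +32 (running 80)
Board after move:
 4  2  0  0
16  0  0  0
32  0  0  0
32  0  0  0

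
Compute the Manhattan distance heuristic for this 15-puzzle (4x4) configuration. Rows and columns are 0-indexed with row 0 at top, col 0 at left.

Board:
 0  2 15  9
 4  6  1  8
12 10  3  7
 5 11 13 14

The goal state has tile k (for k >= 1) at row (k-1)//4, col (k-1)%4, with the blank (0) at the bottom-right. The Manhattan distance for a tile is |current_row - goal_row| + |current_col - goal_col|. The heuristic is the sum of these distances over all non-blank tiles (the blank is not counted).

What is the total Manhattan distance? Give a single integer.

Answer: 30

Derivation:
Tile 2: (0,1)->(0,1) = 0
Tile 15: (0,2)->(3,2) = 3
Tile 9: (0,3)->(2,0) = 5
Tile 4: (1,0)->(0,3) = 4
Tile 6: (1,1)->(1,1) = 0
Tile 1: (1,2)->(0,0) = 3
Tile 8: (1,3)->(1,3) = 0
Tile 12: (2,0)->(2,3) = 3
Tile 10: (2,1)->(2,1) = 0
Tile 3: (2,2)->(0,2) = 2
Tile 7: (2,3)->(1,2) = 2
Tile 5: (3,0)->(1,0) = 2
Tile 11: (3,1)->(2,2) = 2
Tile 13: (3,2)->(3,0) = 2
Tile 14: (3,3)->(3,1) = 2
Sum: 0 + 3 + 5 + 4 + 0 + 3 + 0 + 3 + 0 + 2 + 2 + 2 + 2 + 2 + 2 = 30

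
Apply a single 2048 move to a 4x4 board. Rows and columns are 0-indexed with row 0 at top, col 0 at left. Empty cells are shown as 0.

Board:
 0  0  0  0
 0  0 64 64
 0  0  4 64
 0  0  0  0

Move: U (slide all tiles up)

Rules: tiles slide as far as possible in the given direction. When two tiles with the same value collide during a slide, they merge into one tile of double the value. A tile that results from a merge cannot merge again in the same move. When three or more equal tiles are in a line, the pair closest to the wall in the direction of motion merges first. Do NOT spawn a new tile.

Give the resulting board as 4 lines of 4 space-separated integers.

Answer:   0   0  64 128
  0   0   4   0
  0   0   0   0
  0   0   0   0

Derivation:
Slide up:
col 0: [0, 0, 0, 0] -> [0, 0, 0, 0]
col 1: [0, 0, 0, 0] -> [0, 0, 0, 0]
col 2: [0, 64, 4, 0] -> [64, 4, 0, 0]
col 3: [0, 64, 64, 0] -> [128, 0, 0, 0]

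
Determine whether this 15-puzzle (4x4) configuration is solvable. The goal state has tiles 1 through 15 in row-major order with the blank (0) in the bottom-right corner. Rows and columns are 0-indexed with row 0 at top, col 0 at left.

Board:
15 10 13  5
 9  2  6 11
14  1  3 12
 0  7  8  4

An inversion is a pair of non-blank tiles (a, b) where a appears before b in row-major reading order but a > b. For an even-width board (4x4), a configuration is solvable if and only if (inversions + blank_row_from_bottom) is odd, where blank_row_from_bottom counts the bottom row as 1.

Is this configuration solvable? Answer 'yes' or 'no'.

Inversions: 65
Blank is in row 3 (0-indexed from top), which is row 1 counting from the bottom (bottom = 1).
65 + 1 = 66, which is even, so the puzzle is not solvable.

Answer: no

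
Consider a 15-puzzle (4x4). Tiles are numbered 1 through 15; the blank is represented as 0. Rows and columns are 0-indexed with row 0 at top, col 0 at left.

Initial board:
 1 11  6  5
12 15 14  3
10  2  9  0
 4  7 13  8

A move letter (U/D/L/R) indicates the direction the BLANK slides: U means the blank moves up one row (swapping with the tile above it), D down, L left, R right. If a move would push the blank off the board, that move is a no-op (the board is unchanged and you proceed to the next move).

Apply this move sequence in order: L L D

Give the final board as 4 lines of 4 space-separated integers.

After move 1 (L):
 1 11  6  5
12 15 14  3
10  2  0  9
 4  7 13  8

After move 2 (L):
 1 11  6  5
12 15 14  3
10  0  2  9
 4  7 13  8

After move 3 (D):
 1 11  6  5
12 15 14  3
10  7  2  9
 4  0 13  8

Answer:  1 11  6  5
12 15 14  3
10  7  2  9
 4  0 13  8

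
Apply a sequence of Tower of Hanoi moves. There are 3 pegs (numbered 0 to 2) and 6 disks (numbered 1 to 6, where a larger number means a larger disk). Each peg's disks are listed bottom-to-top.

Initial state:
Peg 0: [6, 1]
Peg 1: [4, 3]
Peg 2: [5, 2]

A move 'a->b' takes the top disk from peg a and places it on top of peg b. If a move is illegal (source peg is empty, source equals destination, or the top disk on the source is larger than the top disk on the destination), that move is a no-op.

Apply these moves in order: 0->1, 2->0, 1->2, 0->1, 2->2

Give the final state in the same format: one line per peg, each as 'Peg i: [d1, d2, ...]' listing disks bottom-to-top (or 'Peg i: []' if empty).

After move 1 (0->1):
Peg 0: [6]
Peg 1: [4, 3, 1]
Peg 2: [5, 2]

After move 2 (2->0):
Peg 0: [6, 2]
Peg 1: [4, 3, 1]
Peg 2: [5]

After move 3 (1->2):
Peg 0: [6, 2]
Peg 1: [4, 3]
Peg 2: [5, 1]

After move 4 (0->1):
Peg 0: [6]
Peg 1: [4, 3, 2]
Peg 2: [5, 1]

After move 5 (2->2):
Peg 0: [6]
Peg 1: [4, 3, 2]
Peg 2: [5, 1]

Answer: Peg 0: [6]
Peg 1: [4, 3, 2]
Peg 2: [5, 1]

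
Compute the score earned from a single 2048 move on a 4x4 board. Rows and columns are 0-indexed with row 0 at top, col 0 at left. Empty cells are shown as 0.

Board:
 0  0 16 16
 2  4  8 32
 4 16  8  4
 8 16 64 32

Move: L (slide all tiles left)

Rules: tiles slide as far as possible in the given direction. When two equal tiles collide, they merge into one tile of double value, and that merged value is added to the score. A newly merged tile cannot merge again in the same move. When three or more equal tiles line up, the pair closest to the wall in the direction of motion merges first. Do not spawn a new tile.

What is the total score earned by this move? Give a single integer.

Answer: 32

Derivation:
Slide left:
row 0: [0, 0, 16, 16] -> [32, 0, 0, 0]  score +32 (running 32)
row 1: [2, 4, 8, 32] -> [2, 4, 8, 32]  score +0 (running 32)
row 2: [4, 16, 8, 4] -> [4, 16, 8, 4]  score +0 (running 32)
row 3: [8, 16, 64, 32] -> [8, 16, 64, 32]  score +0 (running 32)
Board after move:
32  0  0  0
 2  4  8 32
 4 16  8  4
 8 16 64 32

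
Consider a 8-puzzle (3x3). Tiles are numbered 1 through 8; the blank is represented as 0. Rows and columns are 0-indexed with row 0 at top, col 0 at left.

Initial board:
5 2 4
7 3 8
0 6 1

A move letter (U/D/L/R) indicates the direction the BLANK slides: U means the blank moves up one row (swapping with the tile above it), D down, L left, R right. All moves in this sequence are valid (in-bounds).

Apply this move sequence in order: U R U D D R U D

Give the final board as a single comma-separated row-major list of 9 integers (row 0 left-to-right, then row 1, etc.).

Answer: 5, 2, 4, 3, 6, 8, 7, 1, 0

Derivation:
After move 1 (U):
5 2 4
0 3 8
7 6 1

After move 2 (R):
5 2 4
3 0 8
7 6 1

After move 3 (U):
5 0 4
3 2 8
7 6 1

After move 4 (D):
5 2 4
3 0 8
7 6 1

After move 5 (D):
5 2 4
3 6 8
7 0 1

After move 6 (R):
5 2 4
3 6 8
7 1 0

After move 7 (U):
5 2 4
3 6 0
7 1 8

After move 8 (D):
5 2 4
3 6 8
7 1 0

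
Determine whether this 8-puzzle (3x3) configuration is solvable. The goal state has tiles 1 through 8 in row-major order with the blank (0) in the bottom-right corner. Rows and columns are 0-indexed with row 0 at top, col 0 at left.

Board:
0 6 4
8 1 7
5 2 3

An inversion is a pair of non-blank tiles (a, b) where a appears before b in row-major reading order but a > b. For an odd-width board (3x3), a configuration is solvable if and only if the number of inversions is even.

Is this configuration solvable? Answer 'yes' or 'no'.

Answer: yes

Derivation:
Inversions (pairs i<j in row-major order where tile[i] > tile[j] > 0): 18
18 is even, so the puzzle is solvable.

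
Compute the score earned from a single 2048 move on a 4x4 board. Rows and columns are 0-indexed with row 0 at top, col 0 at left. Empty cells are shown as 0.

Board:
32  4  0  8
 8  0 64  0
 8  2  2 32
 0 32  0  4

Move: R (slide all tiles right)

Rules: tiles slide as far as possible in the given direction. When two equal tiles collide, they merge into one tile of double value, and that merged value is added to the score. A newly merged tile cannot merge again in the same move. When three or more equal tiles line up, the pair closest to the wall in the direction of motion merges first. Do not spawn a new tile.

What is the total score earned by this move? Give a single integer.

Answer: 4

Derivation:
Slide right:
row 0: [32, 4, 0, 8] -> [0, 32, 4, 8]  score +0 (running 0)
row 1: [8, 0, 64, 0] -> [0, 0, 8, 64]  score +0 (running 0)
row 2: [8, 2, 2, 32] -> [0, 8, 4, 32]  score +4 (running 4)
row 3: [0, 32, 0, 4] -> [0, 0, 32, 4]  score +0 (running 4)
Board after move:
 0 32  4  8
 0  0  8 64
 0  8  4 32
 0  0 32  4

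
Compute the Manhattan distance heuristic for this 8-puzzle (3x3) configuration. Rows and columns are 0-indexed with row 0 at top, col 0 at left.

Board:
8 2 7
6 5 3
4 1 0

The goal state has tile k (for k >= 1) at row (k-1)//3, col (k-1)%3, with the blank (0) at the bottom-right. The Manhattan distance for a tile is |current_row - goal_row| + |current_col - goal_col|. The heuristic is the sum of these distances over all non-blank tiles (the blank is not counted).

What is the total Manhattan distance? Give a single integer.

Tile 8: at (0,0), goal (2,1), distance |0-2|+|0-1| = 3
Tile 2: at (0,1), goal (0,1), distance |0-0|+|1-1| = 0
Tile 7: at (0,2), goal (2,0), distance |0-2|+|2-0| = 4
Tile 6: at (1,0), goal (1,2), distance |1-1|+|0-2| = 2
Tile 5: at (1,1), goal (1,1), distance |1-1|+|1-1| = 0
Tile 3: at (1,2), goal (0,2), distance |1-0|+|2-2| = 1
Tile 4: at (2,0), goal (1,0), distance |2-1|+|0-0| = 1
Tile 1: at (2,1), goal (0,0), distance |2-0|+|1-0| = 3
Sum: 3 + 0 + 4 + 2 + 0 + 1 + 1 + 3 = 14

Answer: 14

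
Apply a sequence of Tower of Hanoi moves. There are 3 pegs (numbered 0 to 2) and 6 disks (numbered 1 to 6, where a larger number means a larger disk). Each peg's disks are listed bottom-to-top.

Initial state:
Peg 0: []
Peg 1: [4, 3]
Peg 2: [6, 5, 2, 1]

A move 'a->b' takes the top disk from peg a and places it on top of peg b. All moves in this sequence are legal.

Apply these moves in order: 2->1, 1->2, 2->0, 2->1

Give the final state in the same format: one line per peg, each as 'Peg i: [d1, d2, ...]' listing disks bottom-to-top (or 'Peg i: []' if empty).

After move 1 (2->1):
Peg 0: []
Peg 1: [4, 3, 1]
Peg 2: [6, 5, 2]

After move 2 (1->2):
Peg 0: []
Peg 1: [4, 3]
Peg 2: [6, 5, 2, 1]

After move 3 (2->0):
Peg 0: [1]
Peg 1: [4, 3]
Peg 2: [6, 5, 2]

After move 4 (2->1):
Peg 0: [1]
Peg 1: [4, 3, 2]
Peg 2: [6, 5]

Answer: Peg 0: [1]
Peg 1: [4, 3, 2]
Peg 2: [6, 5]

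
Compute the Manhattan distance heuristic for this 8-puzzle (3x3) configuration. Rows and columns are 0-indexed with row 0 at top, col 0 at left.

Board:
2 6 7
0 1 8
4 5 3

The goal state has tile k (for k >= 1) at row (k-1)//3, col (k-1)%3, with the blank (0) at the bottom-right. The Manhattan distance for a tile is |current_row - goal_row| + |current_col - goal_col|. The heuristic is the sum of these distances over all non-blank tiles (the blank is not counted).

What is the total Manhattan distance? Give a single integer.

Tile 2: (0,0)->(0,1) = 1
Tile 6: (0,1)->(1,2) = 2
Tile 7: (0,2)->(2,0) = 4
Tile 1: (1,1)->(0,0) = 2
Tile 8: (1,2)->(2,1) = 2
Tile 4: (2,0)->(1,0) = 1
Tile 5: (2,1)->(1,1) = 1
Tile 3: (2,2)->(0,2) = 2
Sum: 1 + 2 + 4 + 2 + 2 + 1 + 1 + 2 = 15

Answer: 15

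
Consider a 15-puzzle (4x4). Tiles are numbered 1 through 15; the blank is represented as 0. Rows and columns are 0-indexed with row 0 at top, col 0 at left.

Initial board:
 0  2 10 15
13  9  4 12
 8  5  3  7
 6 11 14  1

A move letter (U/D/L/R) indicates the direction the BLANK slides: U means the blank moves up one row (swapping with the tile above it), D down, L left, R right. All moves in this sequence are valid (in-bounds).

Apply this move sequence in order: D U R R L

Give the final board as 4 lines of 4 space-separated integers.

Answer:  2  0 10 15
13  9  4 12
 8  5  3  7
 6 11 14  1

Derivation:
After move 1 (D):
13  2 10 15
 0  9  4 12
 8  5  3  7
 6 11 14  1

After move 2 (U):
 0  2 10 15
13  9  4 12
 8  5  3  7
 6 11 14  1

After move 3 (R):
 2  0 10 15
13  9  4 12
 8  5  3  7
 6 11 14  1

After move 4 (R):
 2 10  0 15
13  9  4 12
 8  5  3  7
 6 11 14  1

After move 5 (L):
 2  0 10 15
13  9  4 12
 8  5  3  7
 6 11 14  1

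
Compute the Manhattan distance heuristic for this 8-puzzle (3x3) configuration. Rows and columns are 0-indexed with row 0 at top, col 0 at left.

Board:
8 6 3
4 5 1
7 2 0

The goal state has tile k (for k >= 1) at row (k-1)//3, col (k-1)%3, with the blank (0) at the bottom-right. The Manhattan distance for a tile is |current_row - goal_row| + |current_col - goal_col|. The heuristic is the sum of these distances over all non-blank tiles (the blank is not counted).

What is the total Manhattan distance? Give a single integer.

Answer: 10

Derivation:
Tile 8: (0,0)->(2,1) = 3
Tile 6: (0,1)->(1,2) = 2
Tile 3: (0,2)->(0,2) = 0
Tile 4: (1,0)->(1,0) = 0
Tile 5: (1,1)->(1,1) = 0
Tile 1: (1,2)->(0,0) = 3
Tile 7: (2,0)->(2,0) = 0
Tile 2: (2,1)->(0,1) = 2
Sum: 3 + 2 + 0 + 0 + 0 + 3 + 0 + 2 = 10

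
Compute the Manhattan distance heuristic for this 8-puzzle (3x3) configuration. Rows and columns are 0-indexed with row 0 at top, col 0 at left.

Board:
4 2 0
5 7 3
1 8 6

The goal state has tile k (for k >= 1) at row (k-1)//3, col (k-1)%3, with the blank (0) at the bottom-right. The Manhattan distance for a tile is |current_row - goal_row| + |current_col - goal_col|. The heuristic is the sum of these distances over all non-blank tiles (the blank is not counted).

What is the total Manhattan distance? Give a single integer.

Tile 4: at (0,0), goal (1,0), distance |0-1|+|0-0| = 1
Tile 2: at (0,1), goal (0,1), distance |0-0|+|1-1| = 0
Tile 5: at (1,0), goal (1,1), distance |1-1|+|0-1| = 1
Tile 7: at (1,1), goal (2,0), distance |1-2|+|1-0| = 2
Tile 3: at (1,2), goal (0,2), distance |1-0|+|2-2| = 1
Tile 1: at (2,0), goal (0,0), distance |2-0|+|0-0| = 2
Tile 8: at (2,1), goal (2,1), distance |2-2|+|1-1| = 0
Tile 6: at (2,2), goal (1,2), distance |2-1|+|2-2| = 1
Sum: 1 + 0 + 1 + 2 + 1 + 2 + 0 + 1 = 8

Answer: 8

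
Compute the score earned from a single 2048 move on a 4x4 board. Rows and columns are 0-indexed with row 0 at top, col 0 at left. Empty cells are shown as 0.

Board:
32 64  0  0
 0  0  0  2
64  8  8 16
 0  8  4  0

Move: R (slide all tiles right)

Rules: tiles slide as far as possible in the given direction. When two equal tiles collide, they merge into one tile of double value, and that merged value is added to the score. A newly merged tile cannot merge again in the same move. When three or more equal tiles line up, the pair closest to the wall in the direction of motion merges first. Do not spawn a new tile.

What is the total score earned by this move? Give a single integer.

Slide right:
row 0: [32, 64, 0, 0] -> [0, 0, 32, 64]  score +0 (running 0)
row 1: [0, 0, 0, 2] -> [0, 0, 0, 2]  score +0 (running 0)
row 2: [64, 8, 8, 16] -> [0, 64, 16, 16]  score +16 (running 16)
row 3: [0, 8, 4, 0] -> [0, 0, 8, 4]  score +0 (running 16)
Board after move:
 0  0 32 64
 0  0  0  2
 0 64 16 16
 0  0  8  4

Answer: 16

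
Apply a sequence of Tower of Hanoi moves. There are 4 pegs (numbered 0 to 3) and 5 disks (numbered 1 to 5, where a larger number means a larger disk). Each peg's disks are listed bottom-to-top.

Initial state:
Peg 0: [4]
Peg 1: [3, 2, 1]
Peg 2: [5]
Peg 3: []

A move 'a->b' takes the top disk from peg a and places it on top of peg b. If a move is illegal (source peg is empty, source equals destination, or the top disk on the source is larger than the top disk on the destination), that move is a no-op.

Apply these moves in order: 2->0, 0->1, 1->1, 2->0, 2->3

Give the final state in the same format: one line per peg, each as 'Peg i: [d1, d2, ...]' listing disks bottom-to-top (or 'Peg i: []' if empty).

Answer: Peg 0: [4]
Peg 1: [3, 2, 1]
Peg 2: []
Peg 3: [5]

Derivation:
After move 1 (2->0):
Peg 0: [4]
Peg 1: [3, 2, 1]
Peg 2: [5]
Peg 3: []

After move 2 (0->1):
Peg 0: [4]
Peg 1: [3, 2, 1]
Peg 2: [5]
Peg 3: []

After move 3 (1->1):
Peg 0: [4]
Peg 1: [3, 2, 1]
Peg 2: [5]
Peg 3: []

After move 4 (2->0):
Peg 0: [4]
Peg 1: [3, 2, 1]
Peg 2: [5]
Peg 3: []

After move 5 (2->3):
Peg 0: [4]
Peg 1: [3, 2, 1]
Peg 2: []
Peg 3: [5]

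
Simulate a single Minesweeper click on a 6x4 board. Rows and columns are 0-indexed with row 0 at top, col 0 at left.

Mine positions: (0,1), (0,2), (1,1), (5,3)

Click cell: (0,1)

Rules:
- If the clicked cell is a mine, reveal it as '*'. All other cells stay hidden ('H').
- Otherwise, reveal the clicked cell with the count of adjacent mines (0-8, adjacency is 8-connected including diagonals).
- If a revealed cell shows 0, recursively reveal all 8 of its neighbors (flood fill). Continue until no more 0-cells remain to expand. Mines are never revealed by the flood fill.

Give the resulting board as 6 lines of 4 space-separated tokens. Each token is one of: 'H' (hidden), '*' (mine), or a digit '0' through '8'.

H * H H
H H H H
H H H H
H H H H
H H H H
H H H H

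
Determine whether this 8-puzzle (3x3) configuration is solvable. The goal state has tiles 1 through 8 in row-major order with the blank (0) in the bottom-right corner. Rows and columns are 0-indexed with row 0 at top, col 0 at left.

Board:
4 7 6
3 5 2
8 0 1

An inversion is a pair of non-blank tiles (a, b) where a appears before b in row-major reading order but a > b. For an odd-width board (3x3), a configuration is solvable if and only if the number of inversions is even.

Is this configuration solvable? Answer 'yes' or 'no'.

Answer: yes

Derivation:
Inversions (pairs i<j in row-major order where tile[i] > tile[j] > 0): 18
18 is even, so the puzzle is solvable.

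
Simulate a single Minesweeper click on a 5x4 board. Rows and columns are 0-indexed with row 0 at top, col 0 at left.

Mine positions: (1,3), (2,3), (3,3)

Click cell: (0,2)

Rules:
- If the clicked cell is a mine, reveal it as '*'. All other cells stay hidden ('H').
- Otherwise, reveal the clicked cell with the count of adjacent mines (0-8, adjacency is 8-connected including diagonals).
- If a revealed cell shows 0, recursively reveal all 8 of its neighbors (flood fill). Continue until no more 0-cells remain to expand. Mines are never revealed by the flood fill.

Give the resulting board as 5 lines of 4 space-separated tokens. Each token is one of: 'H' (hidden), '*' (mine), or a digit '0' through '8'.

H H 1 H
H H H H
H H H H
H H H H
H H H H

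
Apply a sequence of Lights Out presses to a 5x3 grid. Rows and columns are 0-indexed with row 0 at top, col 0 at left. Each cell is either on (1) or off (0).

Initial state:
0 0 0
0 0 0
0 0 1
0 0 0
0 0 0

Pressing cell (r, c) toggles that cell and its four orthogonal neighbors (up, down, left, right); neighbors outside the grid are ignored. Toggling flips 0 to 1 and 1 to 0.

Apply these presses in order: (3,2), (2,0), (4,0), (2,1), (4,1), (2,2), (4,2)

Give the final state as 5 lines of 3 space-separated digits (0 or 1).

After press 1 at (3,2):
0 0 0
0 0 0
0 0 0
0 1 1
0 0 1

After press 2 at (2,0):
0 0 0
1 0 0
1 1 0
1 1 1
0 0 1

After press 3 at (4,0):
0 0 0
1 0 0
1 1 0
0 1 1
1 1 1

After press 4 at (2,1):
0 0 0
1 1 0
0 0 1
0 0 1
1 1 1

After press 5 at (4,1):
0 0 0
1 1 0
0 0 1
0 1 1
0 0 0

After press 6 at (2,2):
0 0 0
1 1 1
0 1 0
0 1 0
0 0 0

After press 7 at (4,2):
0 0 0
1 1 1
0 1 0
0 1 1
0 1 1

Answer: 0 0 0
1 1 1
0 1 0
0 1 1
0 1 1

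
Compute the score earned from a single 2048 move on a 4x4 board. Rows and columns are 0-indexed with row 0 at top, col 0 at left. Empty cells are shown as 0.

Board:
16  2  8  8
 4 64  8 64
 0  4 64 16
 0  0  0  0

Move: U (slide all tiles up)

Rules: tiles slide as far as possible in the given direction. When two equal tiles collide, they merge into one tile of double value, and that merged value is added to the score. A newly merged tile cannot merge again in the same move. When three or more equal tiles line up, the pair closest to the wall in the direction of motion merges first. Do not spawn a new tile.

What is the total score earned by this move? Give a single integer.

Slide up:
col 0: [16, 4, 0, 0] -> [16, 4, 0, 0]  score +0 (running 0)
col 1: [2, 64, 4, 0] -> [2, 64, 4, 0]  score +0 (running 0)
col 2: [8, 8, 64, 0] -> [16, 64, 0, 0]  score +16 (running 16)
col 3: [8, 64, 16, 0] -> [8, 64, 16, 0]  score +0 (running 16)
Board after move:
16  2 16  8
 4 64 64 64
 0  4  0 16
 0  0  0  0

Answer: 16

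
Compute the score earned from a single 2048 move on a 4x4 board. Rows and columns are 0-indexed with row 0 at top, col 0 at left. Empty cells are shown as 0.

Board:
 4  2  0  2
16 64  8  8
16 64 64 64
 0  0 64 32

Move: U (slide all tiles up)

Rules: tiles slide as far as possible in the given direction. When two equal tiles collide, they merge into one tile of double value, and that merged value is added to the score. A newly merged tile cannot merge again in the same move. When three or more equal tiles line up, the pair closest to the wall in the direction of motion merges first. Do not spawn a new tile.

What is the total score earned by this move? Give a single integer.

Slide up:
col 0: [4, 16, 16, 0] -> [4, 32, 0, 0]  score +32 (running 32)
col 1: [2, 64, 64, 0] -> [2, 128, 0, 0]  score +128 (running 160)
col 2: [0, 8, 64, 64] -> [8, 128, 0, 0]  score +128 (running 288)
col 3: [2, 8, 64, 32] -> [2, 8, 64, 32]  score +0 (running 288)
Board after move:
  4   2   8   2
 32 128 128   8
  0   0   0  64
  0   0   0  32

Answer: 288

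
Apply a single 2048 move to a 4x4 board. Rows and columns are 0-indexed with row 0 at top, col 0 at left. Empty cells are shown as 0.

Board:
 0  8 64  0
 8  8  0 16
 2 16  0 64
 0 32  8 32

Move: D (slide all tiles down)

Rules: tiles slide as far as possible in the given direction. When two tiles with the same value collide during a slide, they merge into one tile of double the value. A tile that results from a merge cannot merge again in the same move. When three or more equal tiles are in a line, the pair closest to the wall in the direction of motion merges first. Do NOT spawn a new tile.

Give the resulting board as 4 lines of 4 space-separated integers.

Slide down:
col 0: [0, 8, 2, 0] -> [0, 0, 8, 2]
col 1: [8, 8, 16, 32] -> [0, 16, 16, 32]
col 2: [64, 0, 0, 8] -> [0, 0, 64, 8]
col 3: [0, 16, 64, 32] -> [0, 16, 64, 32]

Answer:  0  0  0  0
 0 16  0 16
 8 16 64 64
 2 32  8 32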